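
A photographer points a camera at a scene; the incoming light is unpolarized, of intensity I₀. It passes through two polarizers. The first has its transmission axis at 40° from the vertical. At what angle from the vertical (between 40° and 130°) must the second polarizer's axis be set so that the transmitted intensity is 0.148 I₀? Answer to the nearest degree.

θ ≈ 97°

Unpolarized light through the first polarizer → I₁ = ½ I₀, now polarized at 40°.
Need I₂/I₀ = 0.148, so cos²(θ − 40°) = 0.148 / 0.5 = 0.296.
θ − 40° = arccos(√0.296) = 57.0°, giving θ ≈ 40 + 57.0 = 97.0°.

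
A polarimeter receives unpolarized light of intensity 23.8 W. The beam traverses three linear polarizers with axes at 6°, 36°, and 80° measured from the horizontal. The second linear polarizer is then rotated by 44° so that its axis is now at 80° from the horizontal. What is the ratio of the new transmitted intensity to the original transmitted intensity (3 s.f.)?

Before rotation:
Unpolarized light through the first polarizer → I₁ = ½ I₀, now polarized at 6°.
I₂ = I₁ cos²(36° − 6°) = 0.5 I₀ · cos²(30°) = 0.375 I₀.
I₃ = I₂ cos²(80° − 36°) = 0.375 I₀ · cos²(44°) = 0.194 I₀.
After rotation:
Unpolarized light through the first polarizer → I₁ = ½ I₀, now polarized at 6°.
I₂ = I₁ cos²(80° − 6°) = 0.5 I₀ · cos²(74°) = 0.03799 I₀.
I₃ = I₂ cos²(80° − 80°) = 0.03799 I₀ · cos²(0°) = 0.03799 I₀.
Ratio = 0.03799 / 0.194 = 0.1958.

I_new/I_old ≈ 0.196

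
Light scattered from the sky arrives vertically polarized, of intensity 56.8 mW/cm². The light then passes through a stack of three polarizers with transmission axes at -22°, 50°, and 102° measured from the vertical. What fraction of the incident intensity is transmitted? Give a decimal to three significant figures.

I₁ = 56.8 mW/cm² · cos²(22°) = 48.83 mW/cm².
I₂ = I₁ · cos²(72°) = 48.83 · 0.09549 = 4.663 mW/cm².
I₃ = I₂ · cos²(52°) = 4.663 · 0.379 = 1.767 mW/cm².
Transmitted fraction = 0.03112.

I/I₀ ≈ 0.0311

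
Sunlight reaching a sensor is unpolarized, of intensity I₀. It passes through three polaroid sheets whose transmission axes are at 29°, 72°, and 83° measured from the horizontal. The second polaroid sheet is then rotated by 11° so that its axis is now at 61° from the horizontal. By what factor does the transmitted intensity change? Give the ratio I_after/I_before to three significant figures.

I_new/I_old ≈ 1.20

Before rotation:
Unpolarized light through the first polarizer → I₁ = ½ I₀, now polarized at 29°.
I₂ = I₁ cos²(72° − 29°) = 0.5 I₀ · cos²(43°) = 0.2674 I₀.
I₃ = I₂ cos²(83° − 72°) = 0.2674 I₀ · cos²(11°) = 0.2577 I₀.
After rotation:
Unpolarized light through the first polarizer → I₁ = ½ I₀, now polarized at 29°.
I₂ = I₁ cos²(61° − 29°) = 0.5 I₀ · cos²(32°) = 0.3596 I₀.
I₃ = I₂ cos²(83° − 61°) = 0.3596 I₀ · cos²(22°) = 0.3091 I₀.
Ratio = 0.3091 / 0.2577 = 1.2.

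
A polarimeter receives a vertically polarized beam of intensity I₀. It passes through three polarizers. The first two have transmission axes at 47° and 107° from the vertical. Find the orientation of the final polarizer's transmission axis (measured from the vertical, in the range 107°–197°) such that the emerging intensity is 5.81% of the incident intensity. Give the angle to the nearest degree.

I₁ = I₀ cos²(47° − 0°) = I₀ cos²(47°) = 0.4651 I₀.
I₂ = I₁ cos²(107° − 47°) = 0.4651 I₀ · cos²(60°) = 0.1163 I₀.
Need I₃/I₀ = 0.0581, so cos²(θ − 107°) = 0.0581 / 0.1163 = 0.4997.
θ − 107° = arccos(√0.4997) = 45.0°, giving θ ≈ 107 + 45.0 = 152.0°.

θ ≈ 152°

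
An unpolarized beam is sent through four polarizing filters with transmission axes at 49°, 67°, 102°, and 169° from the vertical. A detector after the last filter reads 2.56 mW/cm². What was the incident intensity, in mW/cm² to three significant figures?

Unpolarized light through the first polarizer → I₁ = ½ I₀, now polarized at 49°.
I₂ = I₁ cos²(67° − 49°) = 0.5 I₀ · cos²(18°) = 0.4523 I₀.
I₃ = I₂ cos²(102° − 67°) = 0.4523 I₀ · cos²(35°) = 0.3035 I₀.
I₄ = I₃ cos²(169° − 102°) = 0.3035 I₀ · cos²(67°) = 0.04633 I₀.
So 2.56 mW/cm² = 0.04633 I₀, giving I₀ = 2.56/0.04633 = 55.26 mW/cm².

I₀ ≈ 55.3 mW/cm²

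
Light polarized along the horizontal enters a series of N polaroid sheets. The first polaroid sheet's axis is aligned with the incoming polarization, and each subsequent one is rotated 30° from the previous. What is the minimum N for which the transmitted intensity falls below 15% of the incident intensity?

N = 8

First polarizer is aligned with the polarization: full transmission.
Each further stage multiplies by cos²(30°) = 0.75.
After N polarizers: T = 0.75^(N−1). Require T < 0.15 ⇒ N−1 > ln(0.15)/ln(0.75) = 6.59, so N−1 ≥ 7 and N = 8.
Check: N=8 gives T = 0.1335 < 0.15; N=7 gives T = 0.178.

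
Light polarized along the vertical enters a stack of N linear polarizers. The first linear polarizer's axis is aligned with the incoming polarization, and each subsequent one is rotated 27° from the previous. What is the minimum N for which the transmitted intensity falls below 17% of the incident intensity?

First polarizer is aligned with the polarization: full transmission.
Each further stage multiplies by cos²(27°) = 0.7939.
After N polarizers: T = 0.7939^(N−1). Require T < 0.17 ⇒ N−1 > ln(0.17)/ln(0.7939) = 7.68, so N−1 ≥ 8 and N = 9.
Check: N=9 gives T = 0.1578 < 0.17; N=8 gives T = 0.1988.

N = 9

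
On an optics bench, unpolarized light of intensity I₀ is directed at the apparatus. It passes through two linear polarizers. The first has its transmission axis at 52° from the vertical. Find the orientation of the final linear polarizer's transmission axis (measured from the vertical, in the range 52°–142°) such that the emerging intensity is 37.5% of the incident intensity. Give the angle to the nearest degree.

Unpolarized light through the first polarizer → I₁ = ½ I₀, now polarized at 52°.
Need I₂/I₀ = 0.375, so cos²(θ − 52°) = 0.375 / 0.5 = 0.75.
θ − 52° = arccos(√0.75) = 30.0°, giving θ ≈ 52 + 30.0 = 82.0°.

θ ≈ 82°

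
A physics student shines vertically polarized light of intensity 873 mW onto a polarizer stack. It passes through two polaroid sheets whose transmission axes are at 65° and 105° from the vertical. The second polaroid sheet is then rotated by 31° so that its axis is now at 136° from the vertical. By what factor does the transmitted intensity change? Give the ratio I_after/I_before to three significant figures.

Before rotation:
I₁ = I₀ cos²(65° − 0°) = I₀ cos²(65°) = 0.1786 I₀.
I₂ = I₁ cos²(105° − 65°) = 0.1786 I₀ · cos²(40°) = 0.1048 I₀.
After rotation:
I₁ = I₀ cos²(65° − 0°) = I₀ cos²(65°) = 0.1786 I₀.
I₂ = I₁ cos²(136° − 65°) = 0.1786 I₀ · cos²(71°) = 0.01893 I₀.
Ratio = 0.01893 / 0.1048 = 0.1806.

I_new/I_old ≈ 0.181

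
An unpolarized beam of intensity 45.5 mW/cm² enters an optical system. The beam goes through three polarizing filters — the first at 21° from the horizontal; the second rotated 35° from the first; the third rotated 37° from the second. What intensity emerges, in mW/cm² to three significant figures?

Unpolarized light through the first polarizer → I₁ = 45.5 mW/cm²/2 = 22.75 mW/cm², polarized at 21°.
I₂ = I₁ · cos²(35°) = 22.75 · 0.671 = 15.27 mW/cm².
I₃ = I₂ · cos²(37°) = 15.27 · 0.6378 = 9.737 mW/cm².

I ≈ 9.74 mW/cm²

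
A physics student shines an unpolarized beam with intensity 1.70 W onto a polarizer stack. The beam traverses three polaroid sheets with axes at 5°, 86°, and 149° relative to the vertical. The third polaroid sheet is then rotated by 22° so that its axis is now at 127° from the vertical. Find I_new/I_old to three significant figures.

I_new/I_old ≈ 2.76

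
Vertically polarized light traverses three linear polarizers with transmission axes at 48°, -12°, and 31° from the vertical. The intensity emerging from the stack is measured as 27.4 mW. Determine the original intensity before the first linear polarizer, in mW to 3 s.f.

By Malus's law, I₁ = I₀ cos²(48° − 0°) = I₀ cos²(48°) = 0.4477 I₀.
I₂ = I₁ cos²(-12° − 48°) = 0.4477 I₀ · cos²(60°) = 0.1119 I₀.
I₃ = I₂ cos²(31° + 12°) = 0.1119 I₀ · cos²(43°) = 0.05987 I₀.
So 27.4 mW = 0.05987 I₀, giving I₀ = 27.4/0.05987 = 457.7 mW.

I₀ ≈ 458 mW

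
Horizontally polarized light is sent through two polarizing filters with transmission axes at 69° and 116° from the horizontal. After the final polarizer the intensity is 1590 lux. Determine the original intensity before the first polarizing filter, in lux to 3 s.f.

I₀ ≈ 2.66e4 lux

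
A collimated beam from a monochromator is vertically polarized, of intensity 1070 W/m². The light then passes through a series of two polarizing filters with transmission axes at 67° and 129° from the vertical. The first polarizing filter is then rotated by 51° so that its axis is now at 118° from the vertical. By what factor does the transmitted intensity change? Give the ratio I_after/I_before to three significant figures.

I_new/I_old ≈ 6.31

Before rotation:
I₁ = I₀ cos²(67° − 0°) = I₀ cos²(67°) = 0.1527 I₀.
I₂ = I₁ cos²(129° − 67°) = 0.1527 I₀ · cos²(62°) = 0.03365 I₀.
After rotation:
I₁ = I₀ cos²(118° − 0°) = I₀ cos²(62°) = 0.2204 I₀.
I₂ = I₁ cos²(129° − 118°) = 0.2204 I₀ · cos²(11°) = 0.2124 I₀.
Ratio = 0.2124 / 0.03365 = 6.312.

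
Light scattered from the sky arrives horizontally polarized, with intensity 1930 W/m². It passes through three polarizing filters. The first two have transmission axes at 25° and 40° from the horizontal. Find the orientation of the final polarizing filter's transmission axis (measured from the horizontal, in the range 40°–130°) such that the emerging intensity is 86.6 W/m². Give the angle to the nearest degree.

θ ≈ 116°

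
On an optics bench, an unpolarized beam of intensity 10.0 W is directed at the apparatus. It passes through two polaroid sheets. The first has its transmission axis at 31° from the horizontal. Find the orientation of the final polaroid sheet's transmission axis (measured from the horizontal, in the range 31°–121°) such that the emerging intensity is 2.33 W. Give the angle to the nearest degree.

θ ≈ 78°

Unpolarized light through the first polarizer → I₁ = ½ I₀, now polarized at 31°.
Target fraction: 2.33 / 10.0 W = 0.233 of I₀.
Need I₂/I₀ = 0.233, so cos²(θ − 31°) = 0.233 / 0.5 = 0.466.
θ − 31° = arccos(√0.466) = 46.9°, giving θ ≈ 31 + 46.9 = 77.9°.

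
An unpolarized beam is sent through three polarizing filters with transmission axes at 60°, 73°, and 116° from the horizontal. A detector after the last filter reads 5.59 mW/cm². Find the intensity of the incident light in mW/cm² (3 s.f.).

I₀ ≈ 22.0 mW/cm²

Unpolarized light through the first polarizer → I₁ = ½ I₀, now polarized at 60°.
I₂ = I₁ cos²(73° − 60°) = 0.5 I₀ · cos²(13°) = 0.4747 I₀.
I₃ = I₂ cos²(116° − 73°) = 0.4747 I₀ · cos²(43°) = 0.2539 I₀.
So 5.59 mW/cm² = 0.2539 I₀, giving I₀ = 5.59/0.2539 = 22.02 mW/cm².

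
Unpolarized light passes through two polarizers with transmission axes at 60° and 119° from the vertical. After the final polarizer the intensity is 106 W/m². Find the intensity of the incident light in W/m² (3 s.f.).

I₀ ≈ 799 W/m²

Unpolarized light through the first polarizer → I₁ = ½ I₀, now polarized at 60°.
I₂ = I₁ cos²(119° − 60°) = 0.5 I₀ · cos²(59°) = 0.1326 I₀.
So 106 W/m² = 0.1326 I₀, giving I₀ = 106/0.1326 = 799.2 W/m².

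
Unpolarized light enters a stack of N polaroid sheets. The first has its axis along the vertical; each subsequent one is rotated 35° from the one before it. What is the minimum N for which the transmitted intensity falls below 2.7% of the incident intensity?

First polarizer halves the unpolarized light: factor 1/2.
Each further stage multiplies by cos²(35°) = 0.671.
After N polarizers: T = 0.5·0.671^(N−1). Require T < 0.027 ⇒ N−1 > ln(0.027/0.5)/ln(0.671) = 7.32, so N−1 ≥ 8 and N = 9.
Check: N=9 gives T = 0.02055 < 0.027; N=8 gives T = 0.03062.

N = 9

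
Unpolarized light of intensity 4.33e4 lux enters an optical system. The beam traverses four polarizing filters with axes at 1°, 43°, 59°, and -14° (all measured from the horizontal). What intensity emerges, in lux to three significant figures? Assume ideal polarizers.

I ≈ 944 lux

Unpolarized light through the first polarizer → I₁ = 4.33e4 lux/2 = 2.165e+04 lux, polarized at 1°.
I₂ = I₁ · cos²(42°) = 2.165e+04 · 0.5523 = 1.196e+04 lux.
I₃ = I₂ · cos²(16°) = 1.196e+04 · 0.924 = 1.105e+04 lux.
I₄ = I₃ · cos²(73°) = 1.105e+04 · 0.08548 = 944.4 lux.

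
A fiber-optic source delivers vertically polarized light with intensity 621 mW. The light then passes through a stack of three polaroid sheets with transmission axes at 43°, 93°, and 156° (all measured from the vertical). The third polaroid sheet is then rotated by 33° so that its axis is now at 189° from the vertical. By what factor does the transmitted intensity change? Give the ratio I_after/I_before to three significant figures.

I_new/I_old ≈ 0.0530

Before rotation:
I₁ = I₀ cos²(43° − 0°) = I₀ cos²(43°) = 0.5349 I₀.
I₂ = I₁ cos²(93° − 43°) = 0.5349 I₀ · cos²(50°) = 0.221 I₀.
I₃ = I₂ cos²(156° − 93°) = 0.221 I₀ · cos²(63°) = 0.04555 I₀.
After rotation:
I₁ = I₀ cos²(43° − 0°) = I₀ cos²(43°) = 0.5349 I₀.
I₂ = I₁ cos²(93° − 43°) = 0.5349 I₀ · cos²(50°) = 0.221 I₀.
Angle between axes 2 and 3: 84°. I₃ = 0.221 I₀ · cos²(84°) = 0.002415 I₀.
Ratio = 0.002415 / 0.04555 = 0.05301.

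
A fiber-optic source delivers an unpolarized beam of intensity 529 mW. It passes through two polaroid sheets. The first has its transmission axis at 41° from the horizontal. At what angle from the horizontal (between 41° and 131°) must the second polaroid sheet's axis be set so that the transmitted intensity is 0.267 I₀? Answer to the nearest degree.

θ ≈ 84°

Unpolarized light through the first polarizer → I₁ = ½ I₀, now polarized at 41°.
Need I₂/I₀ = 0.267, so cos²(θ − 41°) = 0.267 / 0.5 = 0.534.
θ − 41° = arccos(√0.534) = 43.1°, giving θ ≈ 41 + 43.1 = 84.1°.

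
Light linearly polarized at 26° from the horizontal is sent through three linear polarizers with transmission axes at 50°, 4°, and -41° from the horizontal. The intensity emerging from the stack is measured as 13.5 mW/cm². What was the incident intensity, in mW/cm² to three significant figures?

I₀ ≈ 67.0 mW/cm²

I₁ = I₀ cos²(50° − 26°) = I₀ cos²(24°) = 0.8346 I₀.
I₂ = I₁ cos²(4° − 50°) = 0.8346 I₀ · cos²(46°) = 0.4027 I₀.
I₃ = I₂ cos²(-41° − 4°) = 0.4027 I₀ · cos²(45°) = 0.2014 I₀.
So 13.5 mW/cm² = 0.2014 I₀, giving I₀ = 13.5/0.2014 = 67.04 mW/cm².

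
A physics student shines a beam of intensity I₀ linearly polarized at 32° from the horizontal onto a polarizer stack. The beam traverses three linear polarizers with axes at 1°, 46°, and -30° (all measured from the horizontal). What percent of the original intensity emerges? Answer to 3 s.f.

≈ 2.15%

I₁ = I₀ cos²(1° − 32°) = I₀ cos²(31°) = 0.7347 I₀.
I₂ = I₁ cos²(46° − 1°) = 0.7347 I₀ · cos²(45°) = 0.3674 I₀.
I₃ = I₂ cos²(-30° − 46°) = 0.3674 I₀ · cos²(76°) = 0.0215 I₀.
That is 2.15% of the incident intensity.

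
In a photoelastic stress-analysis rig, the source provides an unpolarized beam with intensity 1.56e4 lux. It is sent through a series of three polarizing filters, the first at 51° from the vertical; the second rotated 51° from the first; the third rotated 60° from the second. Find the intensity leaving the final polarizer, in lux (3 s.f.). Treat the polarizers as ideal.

Unpolarized light through the first polarizer → I₁ = 1.56e4 lux/2 = 7800 lux, polarized at 51°.
I₂ = I₁ · cos²(51°) = 7800 · 0.396 = 3089 lux.
I₃ = I₂ · cos²(60°) = 3089 · 0.25 = 772.3 lux.

I ≈ 772 lux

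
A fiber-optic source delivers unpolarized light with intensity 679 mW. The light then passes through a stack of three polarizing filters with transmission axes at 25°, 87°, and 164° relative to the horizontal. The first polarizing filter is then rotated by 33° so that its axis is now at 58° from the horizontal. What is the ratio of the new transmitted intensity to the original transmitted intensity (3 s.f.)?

Before rotation:
Unpolarized light through the first polarizer → I₁ = ½ I₀, now polarized at 25°.
I₂ = I₁ cos²(87° − 25°) = 0.5 I₀ · cos²(62°) = 0.1102 I₀.
I₃ = I₂ cos²(164° − 87°) = 0.1102 I₀ · cos²(77°) = 0.005577 I₀.
After rotation:
Unpolarized light through the first polarizer → I₁ = ½ I₀, now polarized at 58°.
I₂ = I₁ cos²(87° − 58°) = 0.5 I₀ · cos²(29°) = 0.3825 I₀.
I₃ = I₂ cos²(164° − 87°) = 0.3825 I₀ · cos²(77°) = 0.01935 I₀.
Ratio = 0.01935 / 0.005577 = 3.471.

I_new/I_old ≈ 3.47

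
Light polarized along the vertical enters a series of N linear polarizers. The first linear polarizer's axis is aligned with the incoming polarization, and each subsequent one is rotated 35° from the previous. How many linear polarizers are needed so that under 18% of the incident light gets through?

N = 6

First polarizer is aligned with the polarization: full transmission.
Each further stage multiplies by cos²(35°) = 0.671.
After N polarizers: T = 0.671^(N−1). Require T < 0.18 ⇒ N−1 > ln(0.18)/ln(0.671) = 4.30, so N−1 ≥ 5 and N = 6.
Check: N=6 gives T = 0.136 < 0.18; N=5 gives T = 0.2027.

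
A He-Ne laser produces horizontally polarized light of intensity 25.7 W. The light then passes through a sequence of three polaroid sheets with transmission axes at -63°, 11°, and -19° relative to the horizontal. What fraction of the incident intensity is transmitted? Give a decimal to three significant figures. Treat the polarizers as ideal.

I₁ = 25.7 W · cos²(63°) = 5.297 W.
I₂ = I₁ · cos²(74°) = 5.297 · 0.07598 = 0.4024 W.
I₃ = I₂ · cos²(30°) = 0.4024 · 0.75 = 0.3018 W.
Transmitted fraction = 0.01174.

I/I₀ ≈ 0.0117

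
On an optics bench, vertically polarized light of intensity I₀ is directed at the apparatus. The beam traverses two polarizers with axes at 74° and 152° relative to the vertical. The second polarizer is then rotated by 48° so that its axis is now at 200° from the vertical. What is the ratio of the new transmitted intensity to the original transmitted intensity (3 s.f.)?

I_new/I_old ≈ 7.99

Before rotation:
By Malus's law, I₁ = I₀ cos²(74° − 0°) = I₀ cos²(74°) = 0.07598 I₀.
I₂ = I₁ cos²(152° − 74°) = 0.07598 I₀ · cos²(78°) = 0.003284 I₀.
After rotation:
I₁ = I₀ cos²(74° − 0°) = I₀ cos²(74°) = 0.07598 I₀.
Angle between axes 1 and 2: 54°. I₂ = 0.07598 I₀ · cos²(54°) = 0.02625 I₀.
Ratio = 0.02625 / 0.003284 = 7.992.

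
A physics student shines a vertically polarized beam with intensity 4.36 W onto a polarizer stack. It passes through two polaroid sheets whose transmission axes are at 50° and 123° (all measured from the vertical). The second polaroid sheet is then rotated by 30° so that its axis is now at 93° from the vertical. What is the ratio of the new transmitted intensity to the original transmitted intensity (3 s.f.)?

I_new/I_old ≈ 6.26

Before rotation:
I₁ = I₀ cos²(50° − 0°) = I₀ cos²(50°) = 0.4132 I₀.
I₂ = I₁ cos²(123° − 50°) = 0.4132 I₀ · cos²(73°) = 0.03532 I₀.
After rotation:
I₁ = I₀ cos²(50° − 0°) = I₀ cos²(50°) = 0.4132 I₀.
I₂ = I₁ cos²(93° − 50°) = 0.4132 I₀ · cos²(43°) = 0.221 I₀.
Ratio = 0.221 / 0.03532 = 6.257.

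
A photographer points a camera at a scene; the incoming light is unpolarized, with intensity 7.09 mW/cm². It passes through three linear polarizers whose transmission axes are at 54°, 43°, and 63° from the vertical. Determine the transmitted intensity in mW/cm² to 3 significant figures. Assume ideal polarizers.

I ≈ 3.02 mW/cm²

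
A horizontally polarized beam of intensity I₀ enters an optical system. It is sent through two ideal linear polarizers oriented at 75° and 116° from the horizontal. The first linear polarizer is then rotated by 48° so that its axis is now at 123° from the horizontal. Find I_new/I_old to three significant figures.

I_new/I_old ≈ 7.66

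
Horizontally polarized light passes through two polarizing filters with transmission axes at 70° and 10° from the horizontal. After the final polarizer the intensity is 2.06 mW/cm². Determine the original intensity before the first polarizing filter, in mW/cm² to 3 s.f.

I₀ ≈ 70.4 mW/cm²

I₁ = I₀ cos²(70° − 0°) = I₀ cos²(70°) = 0.117 I₀.
I₂ = I₁ cos²(10° − 70°) = 0.117 I₀ · cos²(60°) = 0.02924 I₀.
So 2.06 mW/cm² = 0.02924 I₀, giving I₀ = 2.06/0.02924 = 70.44 mW/cm².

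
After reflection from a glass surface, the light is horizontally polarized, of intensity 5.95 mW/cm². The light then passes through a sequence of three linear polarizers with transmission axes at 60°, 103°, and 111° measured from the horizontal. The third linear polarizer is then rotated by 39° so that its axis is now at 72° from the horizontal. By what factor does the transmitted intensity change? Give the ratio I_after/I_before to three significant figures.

Before rotation:
I₁ = I₀ cos²(60° − 0°) = I₀ cos²(60°) = 0.25 I₀.
I₂ = I₁ cos²(103° − 60°) = 0.25 I₀ · cos²(43°) = 0.1337 I₀.
I₃ = I₂ cos²(111° − 103°) = 0.1337 I₀ · cos²(8°) = 0.1311 I₀.
After rotation:
I₁ = I₀ cos²(60° − 0°) = I₀ cos²(60°) = 0.25 I₀.
I₂ = I₁ cos²(103° − 60°) = 0.25 I₀ · cos²(43°) = 0.1337 I₀.
I₃ = I₂ cos²(72° − 103°) = 0.1337 I₀ · cos²(31°) = 0.09825 I₀.
Ratio = 0.09825 / 0.1311 = 0.7492.

I_new/I_old ≈ 0.749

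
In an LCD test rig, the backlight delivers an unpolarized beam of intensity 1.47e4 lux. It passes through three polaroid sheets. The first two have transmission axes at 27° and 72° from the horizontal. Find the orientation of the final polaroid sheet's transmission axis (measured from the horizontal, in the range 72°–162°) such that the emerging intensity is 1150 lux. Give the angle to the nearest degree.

θ ≈ 128°

Unpolarized light through the first polarizer → I₁ = ½ I₀, now polarized at 27°.
I₂ = I₁ cos²(72° − 27°) = 0.5 I₀ · cos²(45°) = 0.25 I₀.
Target fraction: 1150 / 1.47e4 lux = 0.07823 of I₀.
Need I₃/I₀ = 0.07823, so cos²(θ − 72°) = 0.07823 / 0.25 = 0.3129.
θ − 72° = arccos(√0.3129) = 56.0°, giving θ ≈ 72 + 56.0 = 128.0°.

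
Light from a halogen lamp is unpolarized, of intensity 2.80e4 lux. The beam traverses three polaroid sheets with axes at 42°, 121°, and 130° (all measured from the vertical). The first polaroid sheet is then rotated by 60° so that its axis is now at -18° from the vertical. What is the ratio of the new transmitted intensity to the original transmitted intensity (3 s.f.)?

I_new/I_old ≈ 15.6

Before rotation:
Unpolarized light through the first polarizer → I₁ = ½ I₀, now polarized at 42°.
I₂ = I₁ cos²(121° − 42°) = 0.5 I₀ · cos²(79°) = 0.0182 I₀.
I₃ = I₂ cos²(130° − 121°) = 0.0182 I₀ · cos²(9°) = 0.01776 I₀.
After rotation:
Unpolarized light through the first polarizer → I₁ = ½ I₀, now polarized at -18°.
Angle between axes 1 and 2: 41°. I₂ = 0.5 I₀ · cos²(41°) = 0.2848 I₀.
I₃ = I₂ cos²(130° − 121°) = 0.2848 I₀ · cos²(9°) = 0.2778 I₀.
Ratio = 0.2778 / 0.01776 = 15.64.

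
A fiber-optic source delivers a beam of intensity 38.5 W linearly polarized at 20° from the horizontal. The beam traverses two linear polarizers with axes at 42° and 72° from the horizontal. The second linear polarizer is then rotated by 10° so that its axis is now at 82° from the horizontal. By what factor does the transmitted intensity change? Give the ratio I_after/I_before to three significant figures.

I_new/I_old ≈ 0.782

Before rotation:
I₁ = I₀ cos²(42° − 20°) = I₀ cos²(22°) = 0.8597 I₀.
I₂ = I₁ cos²(72° − 42°) = 0.8597 I₀ · cos²(30°) = 0.6448 I₀.
After rotation:
I₁ = I₀ cos²(42° − 20°) = I₀ cos²(22°) = 0.8597 I₀.
I₂ = I₁ cos²(82° − 42°) = 0.8597 I₀ · cos²(40°) = 0.5045 I₀.
Ratio = 0.5045 / 0.6448 = 0.7824.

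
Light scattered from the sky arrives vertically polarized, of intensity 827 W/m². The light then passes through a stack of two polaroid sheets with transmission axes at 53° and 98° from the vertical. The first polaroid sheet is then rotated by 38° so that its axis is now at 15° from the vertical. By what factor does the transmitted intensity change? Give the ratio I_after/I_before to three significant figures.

I_new/I_old ≈ 0.0765

Before rotation:
I₁ = I₀ cos²(53° − 0°) = I₀ cos²(53°) = 0.3622 I₀.
I₂ = I₁ cos²(98° − 53°) = 0.3622 I₀ · cos²(45°) = 0.1811 I₀.
After rotation:
I₁ = I₀ cos²(15° − 0°) = I₀ cos²(15°) = 0.933 I₀.
I₂ = I₁ cos²(98° − 15°) = 0.933 I₀ · cos²(83°) = 0.01386 I₀.
Ratio = 0.01386 / 0.1811 = 0.07652.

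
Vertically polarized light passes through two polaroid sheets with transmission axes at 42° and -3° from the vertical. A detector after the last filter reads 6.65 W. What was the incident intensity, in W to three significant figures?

By Malus's law, I₁ = I₀ cos²(42° − 0°) = I₀ cos²(42°) = 0.5523 I₀.
I₂ = I₁ cos²(-3° − 42°) = 0.5523 I₀ · cos²(45°) = 0.2761 I₀.
So 6.65 W = 0.2761 I₀, giving I₀ = 6.65/0.2761 = 24.08 W.

I₀ ≈ 24.1 W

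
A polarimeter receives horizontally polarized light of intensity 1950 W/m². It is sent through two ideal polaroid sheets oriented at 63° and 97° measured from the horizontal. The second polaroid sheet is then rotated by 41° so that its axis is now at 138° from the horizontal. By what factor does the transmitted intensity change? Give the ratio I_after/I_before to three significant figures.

I_new/I_old ≈ 0.0975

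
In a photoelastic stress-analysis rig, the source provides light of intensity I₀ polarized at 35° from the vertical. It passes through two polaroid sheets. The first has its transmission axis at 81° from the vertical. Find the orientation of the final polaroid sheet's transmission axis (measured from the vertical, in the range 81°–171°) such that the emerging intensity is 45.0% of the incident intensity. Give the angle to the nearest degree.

θ ≈ 96°

I₁ = I₀ cos²(81° − 35°) = I₀ cos²(46°) = 0.4826 I₀.
Need I₂/I₀ = 0.45, so cos²(θ − 81°) = 0.45 / 0.4826 = 0.9325.
θ − 81° = arccos(√0.9325) = 15.1°, giving θ ≈ 81 + 15.1 = 96.1°.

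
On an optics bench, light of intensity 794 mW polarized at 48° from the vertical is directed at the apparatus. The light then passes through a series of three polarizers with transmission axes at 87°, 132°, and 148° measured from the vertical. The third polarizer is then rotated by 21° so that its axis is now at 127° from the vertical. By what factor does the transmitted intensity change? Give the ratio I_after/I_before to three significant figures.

I_new/I_old ≈ 1.07

Before rotation:
I₁ = I₀ cos²(87° − 48°) = I₀ cos²(39°) = 0.604 I₀.
I₂ = I₁ cos²(132° − 87°) = 0.604 I₀ · cos²(45°) = 0.302 I₀.
I₃ = I₂ cos²(148° − 132°) = 0.302 I₀ · cos²(16°) = 0.279 I₀.
After rotation:
I₁ = I₀ cos²(87° − 48°) = I₀ cos²(39°) = 0.604 I₀.
I₂ = I₁ cos²(132° − 87°) = 0.604 I₀ · cos²(45°) = 0.302 I₀.
I₃ = I₂ cos²(127° − 132°) = 0.302 I₀ · cos²(5°) = 0.2997 I₀.
Ratio = 0.2997 / 0.279 = 1.074.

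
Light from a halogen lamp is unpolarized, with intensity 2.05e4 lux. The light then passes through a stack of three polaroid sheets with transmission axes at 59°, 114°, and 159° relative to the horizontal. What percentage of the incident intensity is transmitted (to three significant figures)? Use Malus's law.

Unpolarized light through the first polarizer → I₁ = 2.05e4 lux/2 = 1.025e+04 lux, polarized at 59°.
I₂ = I₁ · cos²(55°) = 1.025e+04 · 0.329 = 3372 lux.
I₃ = I₂ · cos²(45°) = 3372 · 0.5 = 1686 lux.
That is 8.225% of the incident intensity.

≈ 8.22%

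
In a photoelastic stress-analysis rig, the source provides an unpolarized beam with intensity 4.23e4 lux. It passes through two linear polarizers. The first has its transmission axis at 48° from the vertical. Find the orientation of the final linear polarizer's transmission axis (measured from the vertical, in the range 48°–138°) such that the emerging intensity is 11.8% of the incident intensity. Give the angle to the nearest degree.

θ ≈ 109°

Unpolarized light through the first polarizer → I₁ = ½ I₀, now polarized at 48°.
Need I₂/I₀ = 0.118, so cos²(θ − 48°) = 0.118 / 0.5 = 0.236.
θ − 48° = arccos(√0.236) = 60.9°, giving θ ≈ 48 + 60.9 = 108.9°.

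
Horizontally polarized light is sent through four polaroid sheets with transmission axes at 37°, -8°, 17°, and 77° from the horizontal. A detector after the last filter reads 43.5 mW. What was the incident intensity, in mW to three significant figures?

I₀ ≈ 664 mW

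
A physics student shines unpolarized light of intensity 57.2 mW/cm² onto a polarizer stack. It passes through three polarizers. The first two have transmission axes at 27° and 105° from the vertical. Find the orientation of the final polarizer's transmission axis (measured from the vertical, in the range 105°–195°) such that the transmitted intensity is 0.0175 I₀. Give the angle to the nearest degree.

θ ≈ 131°

Unpolarized light through the first polarizer → I₁ = ½ I₀, now polarized at 27°.
I₂ = I₁ cos²(105° − 27°) = 0.5 I₀ · cos²(78°) = 0.02161 I₀.
Need I₃/I₀ = 0.0175, so cos²(θ − 105°) = 0.0175 / 0.02161 = 0.8097.
θ − 105° = arccos(√0.8097) = 25.9°, giving θ ≈ 105 + 25.9 = 130.9°.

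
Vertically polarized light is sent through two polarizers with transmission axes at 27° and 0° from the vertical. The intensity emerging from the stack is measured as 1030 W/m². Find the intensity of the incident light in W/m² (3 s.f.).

I₀ ≈ 1630 W/m²

By Malus's law, I₁ = I₀ cos²(27° − 0°) = I₀ cos²(27°) = 0.7939 I₀.
I₂ = I₁ cos²(0° − 27°) = 0.7939 I₀ · cos²(27°) = 0.6303 I₀.
So 1030 W/m² = 0.6303 I₀, giving I₀ = 1030/0.6303 = 1634 W/m².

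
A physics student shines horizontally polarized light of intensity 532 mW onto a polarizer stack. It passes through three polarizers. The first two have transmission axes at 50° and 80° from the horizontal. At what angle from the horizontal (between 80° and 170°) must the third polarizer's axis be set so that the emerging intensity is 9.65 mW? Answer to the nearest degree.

θ ≈ 156°

I₁ = I₀ cos²(50° − 0°) = I₀ cos²(50°) = 0.4132 I₀.
I₂ = I₁ cos²(80° − 50°) = 0.4132 I₀ · cos²(30°) = 0.3099 I₀.
Target fraction: 9.65 / 532 mW = 0.01814 of I₀.
Need I₃/I₀ = 0.01814, so cos²(θ − 80°) = 0.01814 / 0.3099 = 0.05854.
θ − 80° = arccos(√0.05854) = 76.0°, giving θ ≈ 80 + 76.0 = 156.0°.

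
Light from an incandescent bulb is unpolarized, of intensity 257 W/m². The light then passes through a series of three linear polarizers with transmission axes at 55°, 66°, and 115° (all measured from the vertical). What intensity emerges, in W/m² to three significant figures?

I ≈ 53.3 W/m²

Unpolarized light through the first polarizer → I₁ = 257 W/m²/2 = 128.5 W/m², polarized at 55°.
I₂ = I₁ · cos²(11°) = 128.5 · 0.9636 = 123.8 W/m².
I₃ = I₂ · cos²(49°) = 123.8 · 0.4304 = 53.29 W/m².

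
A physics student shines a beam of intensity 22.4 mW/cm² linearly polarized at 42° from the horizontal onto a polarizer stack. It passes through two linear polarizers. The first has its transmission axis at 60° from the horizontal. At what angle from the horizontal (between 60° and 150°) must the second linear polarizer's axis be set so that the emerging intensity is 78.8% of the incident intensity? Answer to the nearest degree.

θ ≈ 81°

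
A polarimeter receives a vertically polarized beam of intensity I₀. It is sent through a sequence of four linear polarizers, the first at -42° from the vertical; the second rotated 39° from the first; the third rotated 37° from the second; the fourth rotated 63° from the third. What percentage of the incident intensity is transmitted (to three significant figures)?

≈ 4.38%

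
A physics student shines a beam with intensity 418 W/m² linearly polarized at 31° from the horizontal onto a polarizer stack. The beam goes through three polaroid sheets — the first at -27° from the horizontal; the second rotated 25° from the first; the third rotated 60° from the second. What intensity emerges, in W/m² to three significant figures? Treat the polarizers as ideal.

By Malus's law, I₁ = 418 W/m² · cos²(58°) = 117.4 W/m².
I₂ = I₁ · cos²(25°) = 117.4 · 0.8214 = 96.42 W/m².
I₃ = I₂ · cos²(60°) = 96.42 · 0.25 = 24.1 W/m².

I ≈ 24.1 W/m²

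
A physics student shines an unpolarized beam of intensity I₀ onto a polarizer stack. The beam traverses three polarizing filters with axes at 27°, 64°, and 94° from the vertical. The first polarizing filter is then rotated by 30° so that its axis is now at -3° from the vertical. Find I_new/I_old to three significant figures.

I_new/I_old ≈ 0.239

Before rotation:
Unpolarized light through the first polarizer → I₁ = ½ I₀, now polarized at 27°.
I₂ = I₁ cos²(64° − 27°) = 0.5 I₀ · cos²(37°) = 0.3189 I₀.
I₃ = I₂ cos²(94° − 64°) = 0.3189 I₀ · cos²(30°) = 0.2392 I₀.
After rotation:
Unpolarized light through the first polarizer → I₁ = ½ I₀, now polarized at -3°.
I₂ = I₁ cos²(64° + 3°) = 0.5 I₀ · cos²(67°) = 0.07634 I₀.
I₃ = I₂ cos²(94° − 64°) = 0.07634 I₀ · cos²(30°) = 0.05725 I₀.
Ratio = 0.05725 / 0.2392 = 0.2394.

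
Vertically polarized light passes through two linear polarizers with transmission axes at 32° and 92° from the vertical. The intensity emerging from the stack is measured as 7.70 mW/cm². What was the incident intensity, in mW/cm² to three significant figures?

I₀ ≈ 42.8 mW/cm²

By Malus's law, I₁ = I₀ cos²(32° − 0°) = I₀ cos²(32°) = 0.7192 I₀.
I₂ = I₁ cos²(92° − 32°) = 0.7192 I₀ · cos²(60°) = 0.1798 I₀.
So 7.70 mW/cm² = 0.1798 I₀, giving I₀ = 7.70/0.1798 = 42.83 mW/cm².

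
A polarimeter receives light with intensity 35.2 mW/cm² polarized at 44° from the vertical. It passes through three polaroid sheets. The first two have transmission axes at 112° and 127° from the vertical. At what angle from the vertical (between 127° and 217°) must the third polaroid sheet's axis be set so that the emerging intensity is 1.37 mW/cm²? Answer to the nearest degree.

I₁ = I₀ cos²(112° − 44°) = I₀ cos²(68°) = 0.1403 I₀.
I₂ = I₁ cos²(127° − 112°) = 0.1403 I₀ · cos²(15°) = 0.1309 I₀.
Target fraction: 1.37 / 35.2 mW/cm² = 0.03892 of I₀.
Need I₃/I₀ = 0.03892, so cos²(θ − 127°) = 0.03892 / 0.1309 = 0.2973.
θ − 127° = arccos(√0.2973) = 57.0°, giving θ ≈ 127 + 57.0 = 184.0°.

θ ≈ 184°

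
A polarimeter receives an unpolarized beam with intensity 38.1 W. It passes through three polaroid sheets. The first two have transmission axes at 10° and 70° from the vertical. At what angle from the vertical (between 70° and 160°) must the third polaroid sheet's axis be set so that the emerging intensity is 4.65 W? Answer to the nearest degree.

θ ≈ 79°

Unpolarized light through the first polarizer → I₁ = ½ I₀, now polarized at 10°.
I₂ = I₁ cos²(70° − 10°) = 0.5 I₀ · cos²(60°) = 0.125 I₀.
Target fraction: 4.65 / 38.1 W = 0.122 of I₀.
Need I₃/I₀ = 0.122, so cos²(θ − 70°) = 0.122 / 0.125 = 0.9764.
θ − 70° = arccos(√0.9764) = 8.8°, giving θ ≈ 70 + 8.8 = 78.8°.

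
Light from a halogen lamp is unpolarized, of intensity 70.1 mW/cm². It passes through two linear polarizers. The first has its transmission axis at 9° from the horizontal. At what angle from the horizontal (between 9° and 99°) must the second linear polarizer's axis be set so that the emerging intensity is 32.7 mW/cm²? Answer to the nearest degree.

θ ≈ 24°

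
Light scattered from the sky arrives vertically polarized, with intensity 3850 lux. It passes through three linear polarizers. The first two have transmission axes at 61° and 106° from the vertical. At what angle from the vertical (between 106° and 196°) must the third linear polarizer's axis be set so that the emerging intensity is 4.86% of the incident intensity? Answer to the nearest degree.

I₁ = I₀ cos²(61° − 0°) = I₀ cos²(61°) = 0.235 I₀.
I₂ = I₁ cos²(106° − 61°) = 0.235 I₀ · cos²(45°) = 0.1175 I₀.
Need I₃/I₀ = 0.0486, so cos²(θ − 106°) = 0.0486 / 0.1175 = 0.4135.
θ − 106° = arccos(√0.4135) = 50.0°, giving θ ≈ 106 + 50.0 = 156.0°.

θ ≈ 156°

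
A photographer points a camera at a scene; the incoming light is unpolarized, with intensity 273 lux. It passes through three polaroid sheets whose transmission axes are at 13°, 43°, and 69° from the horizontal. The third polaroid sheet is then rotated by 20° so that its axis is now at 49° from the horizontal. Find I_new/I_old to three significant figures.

Before rotation:
Unpolarized light through the first polarizer → I₁ = ½ I₀, now polarized at 13°.
I₂ = I₁ cos²(43° − 13°) = 0.5 I₀ · cos²(30°) = 0.375 I₀.
I₃ = I₂ cos²(69° − 43°) = 0.375 I₀ · cos²(26°) = 0.3029 I₀.
After rotation:
Unpolarized light through the first polarizer → I₁ = ½ I₀, now polarized at 13°.
I₂ = I₁ cos²(43° − 13°) = 0.5 I₀ · cos²(30°) = 0.375 I₀.
I₃ = I₂ cos²(49° − 43°) = 0.375 I₀ · cos²(6°) = 0.3709 I₀.
Ratio = 0.3709 / 0.3029 = 1.224.

I_new/I_old ≈ 1.22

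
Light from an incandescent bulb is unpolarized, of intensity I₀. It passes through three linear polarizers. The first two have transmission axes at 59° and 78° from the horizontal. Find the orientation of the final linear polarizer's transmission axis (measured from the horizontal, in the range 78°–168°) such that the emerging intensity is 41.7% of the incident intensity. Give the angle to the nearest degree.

Unpolarized light through the first polarizer → I₁ = ½ I₀, now polarized at 59°.
I₂ = I₁ cos²(78° − 59°) = 0.5 I₀ · cos²(19°) = 0.447 I₀.
Need I₃/I₀ = 0.417, so cos²(θ − 78°) = 0.417 / 0.447 = 0.9329.
θ − 78° = arccos(√0.9329) = 15.0°, giving θ ≈ 78 + 15.0 = 93.0°.

θ ≈ 93°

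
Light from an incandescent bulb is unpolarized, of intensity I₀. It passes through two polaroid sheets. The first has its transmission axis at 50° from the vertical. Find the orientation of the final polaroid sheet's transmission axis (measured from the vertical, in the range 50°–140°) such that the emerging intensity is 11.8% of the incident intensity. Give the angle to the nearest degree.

Unpolarized light through the first polarizer → I₁ = ½ I₀, now polarized at 50°.
Need I₂/I₀ = 0.118, so cos²(θ − 50°) = 0.118 / 0.5 = 0.236.
θ − 50° = arccos(√0.236) = 60.9°, giving θ ≈ 50 + 60.9 = 110.9°.

θ ≈ 111°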